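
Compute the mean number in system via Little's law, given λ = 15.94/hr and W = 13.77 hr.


Little's law: L = λ × W
= 15.94 × 13.77
= 219.49


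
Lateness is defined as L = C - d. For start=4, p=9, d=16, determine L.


Completion = 4 + 9 = 13
Lateness = C - d = 13 - 16
= -3


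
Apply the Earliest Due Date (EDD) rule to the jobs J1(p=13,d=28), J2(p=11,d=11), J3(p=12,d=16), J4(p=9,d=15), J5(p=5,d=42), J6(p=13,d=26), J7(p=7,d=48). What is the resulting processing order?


EDD: sort by earliest due date
  J2: d=11, p=11
  J4: d=15, p=9
  J3: d=16, p=12
  J6: d=26, p=13
  J1: d=28, p=13
  J5: d=42, p=5
  J7: d=48, p=7
Order: J2 → J4 → J3 → J6 → J1 → J5 → J7


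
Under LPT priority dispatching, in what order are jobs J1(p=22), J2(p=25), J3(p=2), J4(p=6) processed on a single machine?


LPT: sort by longest processing time first
  J2: p=25
  J1: p=22
  J4: p=6
  J3: p=2
Order: J2 → J1 → J4 → J3


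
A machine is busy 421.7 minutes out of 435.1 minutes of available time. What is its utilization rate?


Utilization = busy / total × 100
= 421.7 / 435.1 × 100
= 96.9%


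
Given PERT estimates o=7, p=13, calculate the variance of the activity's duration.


σ² = ((p - o) / 6)² = (p - o)² / 36
= (13 - 7)² / 36
= 6² / 36
= 36 / 36
= 1.0000


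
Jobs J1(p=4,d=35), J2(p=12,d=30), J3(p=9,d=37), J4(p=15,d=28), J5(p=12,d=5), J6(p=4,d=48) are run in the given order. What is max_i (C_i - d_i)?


Lateness per job (L = C - d):
  J1: C=4, d=35, L=-31
  J2: C=16, d=30, L=-14
  J3: C=25, d=37, L=-12
  J4: C=40, d=28, L=12
  J5: C=52, d=5, L=47
  J6: C=56, d=48, L=8
Lmax = max(-31, -14, -12, 12, 47, 8)
= 47


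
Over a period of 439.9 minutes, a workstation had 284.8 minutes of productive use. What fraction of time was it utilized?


Utilization = busy / total × 100
= 284.8 / 439.9 × 100
= 64.7%


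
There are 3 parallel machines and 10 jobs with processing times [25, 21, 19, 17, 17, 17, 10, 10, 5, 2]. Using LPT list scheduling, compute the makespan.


Jobs (LPT sorted): [25, 21, 19, 17, 17, 17, 10, 10, 5, 2]
Machines: 3
  J=25 → Machine 1 (load: 0+25=25)
  J=21 → Machine 2 (load: 0+21=21)
  J=19 → Machine 3 (load: 0+19=19)
  J=17 → Machine 3 (load: 19+17=36)
  J=17 → Machine 2 (load: 21+17=38)
  J=17 → Machine 1 (load: 25+17=42)
  J=10 → Machine 3 (load: 36+10=46)
  J=10 → Machine 2 (load: 38+10=48)
  J=5 → Machine 1 (load: 42+5=47)
  J=2 → Machine 3 (load: 46+2=48)
Machine loads: [47, 48, 48]
Makespan = max = 48 time units


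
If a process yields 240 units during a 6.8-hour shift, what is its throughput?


Throughput = units / time
= 240 / 6.8
= 35.3 units/hour


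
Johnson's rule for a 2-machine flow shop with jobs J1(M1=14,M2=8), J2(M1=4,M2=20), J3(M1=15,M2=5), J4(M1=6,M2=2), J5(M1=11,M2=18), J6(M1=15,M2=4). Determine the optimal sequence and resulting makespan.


Johnson's rule:
Group 1 (M1≤M2, sort by M1): ['J2', 'J5']
Group 2 (M1>M2, sort desc M2): ['J1', 'J3', 'J6', 'J4']
Sequence: J2 → J5 → J1 → J3 → J6 → J4
Makespan calculation:
  J2: M1 done=4, M2 done=24
  J5: M1 done=15, M2 done=42
  J1: M1 done=29, M2 done=50
  J3: M1 done=44, M2 done=55
  J6: M1 done=59, M2 done=63
  J4: M1 done=65, M2 done=67
= Sequence: J2 → J5 → J1 → J3 → J6 → J4, Makespan: 67


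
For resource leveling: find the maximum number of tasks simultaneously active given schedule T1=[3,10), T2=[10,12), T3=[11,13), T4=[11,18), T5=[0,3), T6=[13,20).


Check each time point for overlaps:
  t=11: 3 tasks active (T2, T3, T4)
Max concurrent = 3


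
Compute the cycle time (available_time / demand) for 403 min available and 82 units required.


Cycle time = available time / demand
= 403 / 82
= 4.91 min/unit


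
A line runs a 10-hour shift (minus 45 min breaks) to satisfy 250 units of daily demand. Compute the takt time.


Available = 10×60 - 45 = 555 min
Takt time = 555 / 250
= 2.22 min/unit


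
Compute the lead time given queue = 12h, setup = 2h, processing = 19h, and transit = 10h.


Lead time = queue + setup + processing + transit
= 12 + 2 + 19 + 10
= 43 hours


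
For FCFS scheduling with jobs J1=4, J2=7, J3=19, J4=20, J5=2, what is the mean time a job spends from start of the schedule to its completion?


Completion times:
  J1: completes at 4
  J2: completes at 11
  J3: completes at 30
  J4: completes at 50
  J5: completes at 52
Sum = 147
Average = 147/5
= 29.40


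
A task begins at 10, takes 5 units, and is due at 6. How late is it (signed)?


Completion = 10 + 5 = 15
Lateness = C - d = 15 - 6
= 9


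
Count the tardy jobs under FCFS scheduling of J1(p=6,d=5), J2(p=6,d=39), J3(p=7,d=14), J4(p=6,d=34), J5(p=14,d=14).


Completion vs due date:
  J1: C=6, d=5 → TARDY
  J2: C=12, d=39 → on time
  J3: C=19, d=14 → TARDY
  J4: C=25, d=34 → on time
  J5: C=39, d=14 → TARDY
Tardy jobs: J1, J3, J5
Count = 3


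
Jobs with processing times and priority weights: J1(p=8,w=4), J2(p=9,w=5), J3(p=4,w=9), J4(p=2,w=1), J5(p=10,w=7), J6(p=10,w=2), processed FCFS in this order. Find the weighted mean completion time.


Completion times:
  J1: C=8, w×C=4×8=32
  J2: C=17, w×C=5×17=85
  J3: C=21, w×C=9×21=189
  J4: C=23, w×C=1×23=23
  J5: C=33, w×C=7×33=231
  J6: C=43, w×C=2×43=86
Sum w×C = 646
Sum w = 28
Weighted avg = 646/28
= 23.07


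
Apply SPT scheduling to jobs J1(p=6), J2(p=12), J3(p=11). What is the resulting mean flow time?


SPT order: J1 → J3 → J2
Completion times:
  J1: C=6
  J3: C=17
  J2: C=29
Sum = 52, n = 3
Mean flow = 52/3
= 17.33


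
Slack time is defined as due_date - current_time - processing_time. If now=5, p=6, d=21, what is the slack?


Slack = due - current_time - processing
= 21 - 5 - 6
= 10


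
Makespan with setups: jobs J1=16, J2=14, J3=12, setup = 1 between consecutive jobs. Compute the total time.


Makespan = Σ processing + (n-1) × setup
= (16 + 14 + 12) + (3-1)×1
= 42 + 2
= 44 time units


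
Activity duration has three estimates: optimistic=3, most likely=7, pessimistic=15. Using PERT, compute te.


te = (o + 4m + p) / 6
= (3 + 4×7 + 15) / 6
= (3 + 28 + 15) / 6
= 46 / 6
= 7.67


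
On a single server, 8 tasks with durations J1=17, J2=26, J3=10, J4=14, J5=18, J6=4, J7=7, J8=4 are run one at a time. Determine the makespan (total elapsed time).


Sequential makespan: sum all processing times
= 17 + 26 + 10 + 14 + 18 + 4 + 7 + 4
= 100 time units


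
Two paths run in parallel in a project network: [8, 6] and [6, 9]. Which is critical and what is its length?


Path A: 8 + 6 = 14
Path B: 6 + 9 = 15
Critical path = longest = max(14, 15)
= 15 (Path B)


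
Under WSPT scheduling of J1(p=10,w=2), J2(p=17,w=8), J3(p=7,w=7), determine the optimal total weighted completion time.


WSPT order (by p/w): J3 → J2 → J1
  J3: C=7, w·C=7×7=49
  J2: C=24, w·C=8×24=192
  J1: C=34, w·C=2×34=68
Σ w·C = 309
= 309


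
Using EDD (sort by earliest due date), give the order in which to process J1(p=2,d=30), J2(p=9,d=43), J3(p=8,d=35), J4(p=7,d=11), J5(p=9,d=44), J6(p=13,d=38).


EDD: sort by earliest due date
  J4: d=11, p=7
  J1: d=30, p=2
  J3: d=35, p=8
  J6: d=38, p=13
  J2: d=43, p=9
  J5: d=44, p=9
Order: J4 → J1 → J3 → J6 → J2 → J5


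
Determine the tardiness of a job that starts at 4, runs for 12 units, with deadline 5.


Completion = start + processing = 4 + 12 = 16
Tardiness = max(0, C - d) = max(0, 16 - 5)
= max(0, 11)
= 11


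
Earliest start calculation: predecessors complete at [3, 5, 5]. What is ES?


ES = max of all predecessor completion times
Predecessors: [3, 5, 5]
ES = max(3, 5, 5)
= 5


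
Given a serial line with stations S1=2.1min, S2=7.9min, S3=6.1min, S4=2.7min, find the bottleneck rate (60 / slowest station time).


Bottleneck = longest station time
Station times: [2.1, 7.9, 6.1, 2.7]
Max = 7.9 min
Rate = 60 / 7.9
= 7.59 units/hour (bottleneck: 7.9min)


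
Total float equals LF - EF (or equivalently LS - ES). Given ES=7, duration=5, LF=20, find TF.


EF = ES + duration = 7 + 5 = 12
LS = LF - duration = 20 - 5 = 15
Total Float = LF - EF = 20 - 12
(or LS - ES = 15 - 7)
= 8


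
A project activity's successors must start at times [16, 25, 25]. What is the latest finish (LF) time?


LF = min of all successor start times
Successors start at: [16, 25, 25]
LF = min(16, 25, 25)
= 16


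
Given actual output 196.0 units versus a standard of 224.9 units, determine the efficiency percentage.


Efficiency = (actual / standard) × 100
= (196.0 / 224.9) × 100
= 87.1%


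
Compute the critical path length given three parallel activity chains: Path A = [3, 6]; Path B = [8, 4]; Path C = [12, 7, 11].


Path A: 3 + 6 = 9
Path B: 8 + 4 = 12
Path C: 12 + 7 + 11 = 30
Critical path = longest = max(9, 12, 30)
= 30 (Path C)


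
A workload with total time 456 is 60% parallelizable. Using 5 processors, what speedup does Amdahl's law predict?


Amdahl's law: T_p = T × ((1-p) + p/N)
= 456 × ((1-0.6) + 0.6/5)
= 456 × (0.40 + 0.1200)
= 456 × 0.5200
= 237.12
Speedup = 456/237.12
= 1.92×


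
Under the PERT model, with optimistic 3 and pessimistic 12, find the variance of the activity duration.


σ² = ((p - o) / 6)² = (p - o)² / 36
= (12 - 3)² / 36
= 9² / 36
= 81 / 36
= 2.2500


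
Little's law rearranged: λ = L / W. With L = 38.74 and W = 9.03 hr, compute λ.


Little's law: L = λW → λ = L / W
= 38.74 / 9.03
= 4.29 per hour


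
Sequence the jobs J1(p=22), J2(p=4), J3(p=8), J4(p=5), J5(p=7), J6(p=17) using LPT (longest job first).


LPT: sort by longest processing time first
  J1: p=22
  J6: p=17
  J3: p=8
  J5: p=7
  J4: p=5
  J2: p=4
Order: J1 → J6 → J3 → J5 → J4 → J2


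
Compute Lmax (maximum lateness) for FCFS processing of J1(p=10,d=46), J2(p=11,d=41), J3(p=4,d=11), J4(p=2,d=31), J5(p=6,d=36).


Lateness per job (L = C - d):
  J1: C=10, d=46, L=-36
  J2: C=21, d=41, L=-20
  J3: C=25, d=11, L=14
  J4: C=27, d=31, L=-4
  J5: C=33, d=36, L=-3
Lmax = max(-36, -20, 14, -4, -3)
= 14


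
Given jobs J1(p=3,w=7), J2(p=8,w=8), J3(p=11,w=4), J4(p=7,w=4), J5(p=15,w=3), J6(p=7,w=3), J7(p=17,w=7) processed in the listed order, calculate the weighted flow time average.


Completion times:
  J1: C=3, w×C=7×3=21
  J2: C=11, w×C=8×11=88
  J3: C=22, w×C=4×22=88
  J4: C=29, w×C=4×29=116
  J5: C=44, w×C=3×44=132
  J6: C=51, w×C=3×51=153
  J7: C=68, w×C=7×68=476
Sum w×C = 1074
Sum w = 36
Weighted avg = 1074/36
= 29.83


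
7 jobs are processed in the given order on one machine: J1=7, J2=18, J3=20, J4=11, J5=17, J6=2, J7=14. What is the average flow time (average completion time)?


Completion times:
  J1: completes at 7
  J2: completes at 25
  J3: completes at 45
  J4: completes at 56
  J5: completes at 73
  J6: completes at 75
  J7: completes at 89
Sum = 370
Average = 370/7
= 52.86


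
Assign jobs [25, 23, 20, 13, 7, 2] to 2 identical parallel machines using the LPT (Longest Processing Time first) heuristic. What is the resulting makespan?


Jobs (LPT sorted): [25, 23, 20, 13, 7, 2]
Machines: 2
  J=25 → Machine 1 (load: 0+25=25)
  J=23 → Machine 2 (load: 0+23=23)
  J=20 → Machine 2 (load: 23+20=43)
  J=13 → Machine 1 (load: 25+13=38)
  J=7 → Machine 1 (load: 38+7=45)
  J=2 → Machine 2 (load: 43+2=45)
Machine loads: [45, 45]
Makespan = max = 45 time units


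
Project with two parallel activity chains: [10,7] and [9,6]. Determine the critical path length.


Path A: 10 + 7 = 17
Path B: 9 + 6 = 15
Critical path = longest = max(17, 15)
= 17 (Path A)


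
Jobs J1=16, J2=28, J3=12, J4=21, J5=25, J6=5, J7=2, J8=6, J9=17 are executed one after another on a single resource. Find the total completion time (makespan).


Sequential makespan: sum all processing times
= 16 + 28 + 12 + 21 + 25 + 5 + 2 + 6 + 17
= 132 time units


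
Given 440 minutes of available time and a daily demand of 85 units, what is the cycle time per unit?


Cycle time = available time / demand
= 440 / 85
= 5.18 min/unit


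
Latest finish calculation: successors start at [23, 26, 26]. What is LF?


LF = min of all successor start times
Successors start at: [23, 26, 26]
LF = min(23, 26, 26)
= 23


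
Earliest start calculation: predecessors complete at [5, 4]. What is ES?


ES = max of all predecessor completion times
Predecessors: [5, 4]
ES = max(5, 4)
= 5


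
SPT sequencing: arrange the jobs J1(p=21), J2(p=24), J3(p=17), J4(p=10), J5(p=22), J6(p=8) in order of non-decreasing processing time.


SPT: sort by shortest processing time
  J6: p=8
  J4: p=10
  J3: p=17
  J1: p=21
  J5: p=22
  J2: p=24
Order: J6 → J4 → J3 → J1 → J5 → J2


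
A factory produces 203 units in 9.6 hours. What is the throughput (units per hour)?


Throughput = units / time
= 203 / 9.6
= 21.1 units/hour


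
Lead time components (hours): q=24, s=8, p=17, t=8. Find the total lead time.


Lead time = queue + setup + processing + transit
= 24 + 8 + 17 + 8
= 57 hours


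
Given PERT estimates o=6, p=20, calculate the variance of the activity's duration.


σ² = ((p - o) / 6)² = (p - o)² / 36
= (20 - 6)² / 36
= 14² / 36
= 196 / 36
= 5.4444


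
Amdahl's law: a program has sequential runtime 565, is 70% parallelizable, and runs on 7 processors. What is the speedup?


Amdahl's law: T_p = T × ((1-p) + p/N)
= 565 × ((1-0.7) + 0.7/7)
= 565 × (0.30 + 0.1000)
= 565 × 0.4000
= 226.00
Speedup = 565/226.00
= 2.50×


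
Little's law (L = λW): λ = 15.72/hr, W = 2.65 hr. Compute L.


Little's law: L = λ × W
= 15.72 × 2.65
= 41.66


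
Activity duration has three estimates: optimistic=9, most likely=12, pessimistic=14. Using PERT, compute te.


te = (o + 4m + p) / 6
= (9 + 4×12 + 14) / 6
= (9 + 48 + 14) / 6
= 71 / 6
= 11.83


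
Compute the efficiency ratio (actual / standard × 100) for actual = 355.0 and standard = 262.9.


Efficiency = (actual / standard) × 100
= (355.0 / 262.9) × 100
= 135.0%


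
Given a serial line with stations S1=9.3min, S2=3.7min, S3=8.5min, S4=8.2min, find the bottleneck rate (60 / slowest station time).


Bottleneck = longest station time
Station times: [9.3, 3.7, 8.5, 8.2]
Max = 9.3 min
Rate = 60 / 9.3
= 6.45 units/hour (bottleneck: 9.3min)


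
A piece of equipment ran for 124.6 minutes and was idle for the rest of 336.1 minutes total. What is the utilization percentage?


Utilization = busy / total × 100
= 124.6 / 336.1 × 100
= 37.1%


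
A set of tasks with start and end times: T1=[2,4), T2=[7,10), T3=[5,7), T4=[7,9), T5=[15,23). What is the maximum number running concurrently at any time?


Check each time point for overlaps:
  t=7: 2 tasks active (T2, T4)
Max concurrent = 2


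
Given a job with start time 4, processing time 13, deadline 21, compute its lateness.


Completion = 4 + 13 = 17
Lateness = C - d = 17 - 21
= -4


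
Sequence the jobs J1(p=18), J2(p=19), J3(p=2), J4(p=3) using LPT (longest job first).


LPT: sort by longest processing time first
  J2: p=19
  J1: p=18
  J4: p=3
  J3: p=2
Order: J2 → J1 → J4 → J3


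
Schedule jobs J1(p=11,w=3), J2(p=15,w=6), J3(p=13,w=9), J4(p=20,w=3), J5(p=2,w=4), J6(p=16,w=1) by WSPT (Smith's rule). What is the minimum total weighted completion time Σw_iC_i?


WSPT order (by p/w): J5 → J3 → J2 → J1 → J4 → J6
  J5: C=2, w·C=4×2=8
  J3: C=15, w·C=9×15=135
  J2: C=30, w·C=6×30=180
  J1: C=41, w·C=3×41=123
  J4: C=61, w·C=3×61=183
  J6: C=77, w·C=1×77=77
Σ w·C = 706
= 706


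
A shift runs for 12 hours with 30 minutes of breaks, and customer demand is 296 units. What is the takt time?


Available = 12×60 - 30 = 690 min
Takt time = 690 / 296
= 2.33 min/unit


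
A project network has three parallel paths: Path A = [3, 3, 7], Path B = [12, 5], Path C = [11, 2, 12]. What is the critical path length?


Path A: 3 + 3 + 7 = 13
Path B: 12 + 5 = 17
Path C: 11 + 2 + 12 = 25
Critical path = longest = max(13, 17, 25)
= 25 (Path C)


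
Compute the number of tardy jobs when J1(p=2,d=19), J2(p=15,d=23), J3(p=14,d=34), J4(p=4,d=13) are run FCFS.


Completion vs due date:
  J1: C=2, d=19 → on time
  J2: C=17, d=23 → on time
  J3: C=31, d=34 → on time
  J4: C=35, d=13 → TARDY
Tardy jobs: J4
Count = 1


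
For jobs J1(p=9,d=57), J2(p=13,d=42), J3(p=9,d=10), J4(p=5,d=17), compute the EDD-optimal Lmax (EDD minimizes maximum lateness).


EDD order: J3 → J4 → J2 → J1
Completion and lateness:
  J3: C=9, d=10, L=9-10=-1
  J4: C=14, d=17, L=14-17=-3
  J2: C=27, d=42, L=27-42=-15
  J1: C=36, d=57, L=36-57=-21
Lmax = max(-1, -3, -15, -21)
= -1


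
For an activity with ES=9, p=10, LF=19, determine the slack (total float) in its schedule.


EF = ES + duration = 9 + 10 = 19
LS = LF - duration = 19 - 10 = 9
Total Float = LF - EF = 19 - 19
(or LS - ES = 9 - 9)
= 0


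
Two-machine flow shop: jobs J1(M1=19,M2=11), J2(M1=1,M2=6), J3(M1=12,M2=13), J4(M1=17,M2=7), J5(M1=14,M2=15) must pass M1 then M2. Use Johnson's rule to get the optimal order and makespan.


Johnson's rule:
Group 1 (M1≤M2, sort by M1): ['J2', 'J3', 'J5']
Group 2 (M1>M2, sort desc M2): ['J1', 'J4']
Sequence: J2 → J3 → J5 → J1 → J4
Makespan calculation:
  J2: M1 done=1, M2 done=7
  J3: M1 done=13, M2 done=26
  J5: M1 done=27, M2 done=42
  J1: M1 done=46, M2 done=57
  J4: M1 done=63, M2 done=70
= Sequence: J2 → J3 → J5 → J1 → J4, Makespan: 70


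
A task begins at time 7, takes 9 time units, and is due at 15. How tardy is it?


Completion = start + processing = 7 + 9 = 16
Tardiness = max(0, C - d) = max(0, 16 - 15)
= max(0, 1)
= 1


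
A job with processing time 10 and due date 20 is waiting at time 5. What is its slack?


Slack = due - current_time - processing
= 20 - 5 - 10
= 5


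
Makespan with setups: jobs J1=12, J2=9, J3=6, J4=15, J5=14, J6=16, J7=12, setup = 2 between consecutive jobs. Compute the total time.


Makespan = Σ processing + (n-1) × setup
= (12 + 9 + 6 + 15 + 14 + 16 + 12) + (7-1)×2
= 84 + 12
= 96 time units


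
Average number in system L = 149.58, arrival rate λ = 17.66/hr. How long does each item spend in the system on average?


Little's law: L = λW → W = L / λ
= 149.58 / 17.66
= 8.47 hours


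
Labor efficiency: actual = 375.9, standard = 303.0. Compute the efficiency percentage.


Efficiency = (actual / standard) × 100
= (375.9 / 303.0) × 100
= 124.1%


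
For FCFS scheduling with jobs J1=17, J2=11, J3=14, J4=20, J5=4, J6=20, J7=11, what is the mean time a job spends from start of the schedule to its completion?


Completion times:
  J1: completes at 17
  J2: completes at 28
  J3: completes at 42
  J4: completes at 62
  J5: completes at 66
  J6: completes at 86
  J7: completes at 97
Sum = 398
Average = 398/7
= 56.86


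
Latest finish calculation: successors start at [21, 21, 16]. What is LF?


LF = min of all successor start times
Successors start at: [21, 21, 16]
LF = min(21, 21, 16)
= 16


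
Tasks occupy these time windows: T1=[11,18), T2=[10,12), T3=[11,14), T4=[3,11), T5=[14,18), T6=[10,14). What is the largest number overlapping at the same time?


Check each time point for overlaps:
  t=11: 4 tasks active (T1, T2, T3, T6)
Max concurrent = 4


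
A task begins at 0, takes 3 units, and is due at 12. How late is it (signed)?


Completion = 0 + 3 = 3
Lateness = C - d = 3 - 12
= -9


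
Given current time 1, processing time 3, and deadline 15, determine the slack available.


Slack = due - current_time - processing
= 15 - 1 - 3
= 11


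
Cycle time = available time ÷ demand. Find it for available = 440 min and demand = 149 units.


Cycle time = available time / demand
= 440 / 149
= 2.95 min/unit


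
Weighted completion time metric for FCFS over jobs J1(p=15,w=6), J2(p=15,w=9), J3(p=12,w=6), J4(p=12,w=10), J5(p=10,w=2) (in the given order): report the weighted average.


Completion times:
  J1: C=15, w×C=6×15=90
  J2: C=30, w×C=9×30=270
  J3: C=42, w×C=6×42=252
  J4: C=54, w×C=10×54=540
  J5: C=64, w×C=2×64=128
Sum w×C = 1280
Sum w = 33
Weighted avg = 1280/33
= 38.79


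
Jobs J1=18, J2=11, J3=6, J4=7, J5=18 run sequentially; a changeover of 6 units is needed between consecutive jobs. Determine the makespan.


Makespan = Σ processing + (n-1) × setup
= (18 + 11 + 6 + 7 + 18) + (5-1)×6
= 60 + 24
= 84 time units


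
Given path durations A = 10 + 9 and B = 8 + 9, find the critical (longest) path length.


Path A: 10 + 9 = 19
Path B: 8 + 9 = 17
Critical path = longest = max(19, 17)
= 19 (Path A)


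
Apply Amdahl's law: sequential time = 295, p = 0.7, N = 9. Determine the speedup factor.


Amdahl's law: T_p = T × ((1-p) + p/N)
= 295 × ((1-0.7) + 0.7/9)
= 295 × (0.30 + 0.0778)
= 295 × 0.3778
= 111.44
Speedup = 295/111.44
= 2.65×


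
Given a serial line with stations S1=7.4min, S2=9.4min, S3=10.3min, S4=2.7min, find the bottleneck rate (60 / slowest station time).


Bottleneck = longest station time
Station times: [7.4, 9.4, 10.3, 2.7]
Max = 10.3 min
Rate = 60 / 10.3
= 5.83 units/hour (bottleneck: 10.3min)


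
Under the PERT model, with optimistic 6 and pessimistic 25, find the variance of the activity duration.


σ² = ((p - o) / 6)² = (p - o)² / 36
= (25 - 6)² / 36
= 19² / 36
= 361 / 36
= 10.0278


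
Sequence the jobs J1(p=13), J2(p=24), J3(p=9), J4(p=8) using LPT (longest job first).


LPT: sort by longest processing time first
  J2: p=24
  J1: p=13
  J3: p=9
  J4: p=8
Order: J2 → J1 → J3 → J4


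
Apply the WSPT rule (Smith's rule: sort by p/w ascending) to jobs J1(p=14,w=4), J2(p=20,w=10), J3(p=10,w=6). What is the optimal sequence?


WSPT (Smith's rule): sort by p/w ascending
  J3: p/w = 10/6 = 1.667
  J2: p/w = 20/10 = 2.000
  J1: p/w = 14/4 = 3.500
Order: J3 → J2 → J1


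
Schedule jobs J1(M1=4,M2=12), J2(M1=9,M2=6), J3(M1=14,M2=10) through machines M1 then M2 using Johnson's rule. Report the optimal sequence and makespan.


Johnson's rule:
Group 1 (M1≤M2, sort by M1): ['J1']
Group 2 (M1>M2, sort desc M2): ['J3', 'J2']
Sequence: J1 → J3 → J2
Makespan calculation:
  J1: M1 done=4, M2 done=16
  J3: M1 done=18, M2 done=28
  J2: M1 done=27, M2 done=34
= Sequence: J1 → J3 → J2, Makespan: 34


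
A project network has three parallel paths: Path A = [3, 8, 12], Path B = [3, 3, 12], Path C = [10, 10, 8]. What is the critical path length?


Path A: 3 + 8 + 12 = 23
Path B: 3 + 3 + 12 = 18
Path C: 10 + 10 + 8 = 28
Critical path = longest = max(23, 18, 28)
= 28 (Path C)


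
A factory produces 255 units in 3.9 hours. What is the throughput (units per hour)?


Throughput = units / time
= 255 / 3.9
= 65.4 units/hour


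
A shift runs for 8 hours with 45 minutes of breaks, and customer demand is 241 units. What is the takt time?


Available = 8×60 - 45 = 435 min
Takt time = 435 / 241
= 1.80 min/unit


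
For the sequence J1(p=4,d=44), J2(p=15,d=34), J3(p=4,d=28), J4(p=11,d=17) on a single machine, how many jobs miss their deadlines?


Completion vs due date:
  J1: C=4, d=44 → on time
  J2: C=19, d=34 → on time
  J3: C=23, d=28 → on time
  J4: C=34, d=17 → TARDY
Tardy jobs: J4
Count = 1


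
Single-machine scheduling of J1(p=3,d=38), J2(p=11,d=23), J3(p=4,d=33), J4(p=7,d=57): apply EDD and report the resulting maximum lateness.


EDD order: J2 → J3 → J1 → J4
Completion and lateness:
  J2: C=11, d=23, L=11-23=-12
  J3: C=15, d=33, L=15-33=-18
  J1: C=18, d=38, L=18-38=-20
  J4: C=25, d=57, L=25-57=-32
Lmax = max(-12, -18, -20, -32)
= -12


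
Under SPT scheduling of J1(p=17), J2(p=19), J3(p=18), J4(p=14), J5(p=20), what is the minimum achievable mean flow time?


SPT order: J4 → J1 → J3 → J2 → J5
Completion times:
  J4: C=14
  J1: C=31
  J3: C=49
  J2: C=68
  J5: C=88
Sum = 250, n = 5
Mean flow = 250/5
= 50.00


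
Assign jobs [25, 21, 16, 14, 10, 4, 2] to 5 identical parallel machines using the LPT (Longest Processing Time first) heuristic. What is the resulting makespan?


Jobs (LPT sorted): [25, 21, 16, 14, 10, 4, 2]
Machines: 5
  J=25 → Machine 1 (load: 0+25=25)
  J=21 → Machine 2 (load: 0+21=21)
  J=16 → Machine 3 (load: 0+16=16)
  J=14 → Machine 4 (load: 0+14=14)
  J=10 → Machine 5 (load: 0+10=10)
  J=4 → Machine 5 (load: 10+4=14)
  J=2 → Machine 4 (load: 14+2=16)
Machine loads: [25, 21, 16, 16, 14]
Makespan = max = 25 time units


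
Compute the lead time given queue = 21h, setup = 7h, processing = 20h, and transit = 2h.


Lead time = queue + setup + processing + transit
= 21 + 7 + 20 + 2
= 50 hours


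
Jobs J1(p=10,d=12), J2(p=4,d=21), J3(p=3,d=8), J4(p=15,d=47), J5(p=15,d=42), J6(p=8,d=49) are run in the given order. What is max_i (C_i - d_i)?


Lateness per job (L = C - d):
  J1: C=10, d=12, L=-2
  J2: C=14, d=21, L=-7
  J3: C=17, d=8, L=9
  J4: C=32, d=47, L=-15
  J5: C=47, d=42, L=5
  J6: C=55, d=49, L=6
Lmax = max(-2, -7, 9, -15, 5, 6)
= 9


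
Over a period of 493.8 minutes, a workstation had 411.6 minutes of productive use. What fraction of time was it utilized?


Utilization = busy / total × 100
= 411.6 / 493.8 × 100
= 83.4%


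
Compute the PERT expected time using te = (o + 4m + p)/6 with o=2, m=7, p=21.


te = (o + 4m + p) / 6
= (2 + 4×7 + 21) / 6
= (2 + 28 + 21) / 6
= 51 / 6
= 8.50


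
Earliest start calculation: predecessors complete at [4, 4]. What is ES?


ES = max of all predecessor completion times
Predecessors: [4, 4]
ES = max(4, 4)
= 4


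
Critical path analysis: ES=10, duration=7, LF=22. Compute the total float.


EF = ES + duration = 10 + 7 = 17
LS = LF - duration = 22 - 7 = 15
Total Float = LF - EF = 22 - 17
(or LS - ES = 15 - 10)
= 5


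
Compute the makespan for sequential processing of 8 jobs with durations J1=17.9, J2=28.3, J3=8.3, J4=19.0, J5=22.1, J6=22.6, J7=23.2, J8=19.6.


Sequential makespan: sum all processing times
= 17.9 + 28.3 + 8.3 + 19.0 + 22.1 + 22.6 + 23.2 + 19.6
= 161.0 time units


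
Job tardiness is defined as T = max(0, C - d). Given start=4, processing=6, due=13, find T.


Completion = start + processing = 4 + 6 = 10
Tardiness = max(0, C - d) = max(0, 10 - 13)
= max(0, -3)
= 0


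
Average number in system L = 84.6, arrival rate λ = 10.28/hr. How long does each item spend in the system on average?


Little's law: L = λW → W = L / λ
= 84.6 / 10.28
= 8.23 hours


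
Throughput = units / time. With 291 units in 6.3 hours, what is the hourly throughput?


Throughput = units / time
= 291 / 6.3
= 46.2 units/hour


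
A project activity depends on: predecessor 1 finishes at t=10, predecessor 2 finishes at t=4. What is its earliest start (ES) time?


ES = max of all predecessor completion times
Predecessors: [10, 4]
ES = max(10, 4)
= 10


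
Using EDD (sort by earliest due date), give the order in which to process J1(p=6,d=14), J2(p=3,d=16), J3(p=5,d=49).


EDD: sort by earliest due date
  J1: d=14, p=6
  J2: d=16, p=3
  J3: d=49, p=5
Order: J1 → J2 → J3


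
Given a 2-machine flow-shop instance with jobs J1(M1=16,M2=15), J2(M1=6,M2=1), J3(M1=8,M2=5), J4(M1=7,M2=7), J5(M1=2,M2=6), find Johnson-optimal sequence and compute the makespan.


Johnson's rule:
Group 1 (M1≤M2, sort by M1): ['J5', 'J4']
Group 2 (M1>M2, sort desc M2): ['J1', 'J3', 'J2']
Sequence: J5 → J4 → J1 → J3 → J2
Makespan calculation:
  J5: M1 done=2, M2 done=8
  J4: M1 done=9, M2 done=16
  J1: M1 done=25, M2 done=40
  J3: M1 done=33, M2 done=45
  J2: M1 done=39, M2 done=46
= Sequence: J5 → J4 → J1 → J3 → J2, Makespan: 46


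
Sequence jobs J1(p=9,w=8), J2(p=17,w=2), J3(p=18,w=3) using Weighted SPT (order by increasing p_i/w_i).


WSPT (Smith's rule): sort by p/w ascending
  J1: p/w = 9/8 = 1.125
  J3: p/w = 18/3 = 6.000
  J2: p/w = 17/2 = 8.500
Order: J1 → J3 → J2


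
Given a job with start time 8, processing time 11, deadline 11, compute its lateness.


Completion = 8 + 11 = 19
Lateness = C - d = 19 - 11
= 8


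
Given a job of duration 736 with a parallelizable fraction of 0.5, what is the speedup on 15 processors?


Amdahl's law: T_p = T × ((1-p) + p/N)
= 736 × ((1-0.5) + 0.5/15)
= 736 × (0.50 + 0.0333)
= 736 × 0.5333
= 392.53
Speedup = 736/392.53
= 1.88×


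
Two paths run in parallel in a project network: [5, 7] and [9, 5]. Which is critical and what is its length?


Path A: 5 + 7 = 12
Path B: 9 + 5 = 14
Critical path = longest = max(12, 14)
= 14 (Path B)


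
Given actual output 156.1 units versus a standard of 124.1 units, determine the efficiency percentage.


Efficiency = (actual / standard) × 100
= (156.1 / 124.1) × 100
= 125.8%


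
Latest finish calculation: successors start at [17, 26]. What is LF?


LF = min of all successor start times
Successors start at: [17, 26]
LF = min(17, 26)
= 17


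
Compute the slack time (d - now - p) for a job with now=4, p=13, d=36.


Slack = due - current_time - processing
= 36 - 4 - 13
= 19


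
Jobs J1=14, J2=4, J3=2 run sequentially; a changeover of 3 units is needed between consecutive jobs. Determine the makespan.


Makespan = Σ processing + (n-1) × setup
= (14 + 4 + 2) + (3-1)×3
= 20 + 6
= 26 time units


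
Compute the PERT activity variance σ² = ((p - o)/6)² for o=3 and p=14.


σ² = ((p - o) / 6)² = (p - o)² / 36
= (14 - 3)² / 36
= 11² / 36
= 121 / 36
= 3.3611


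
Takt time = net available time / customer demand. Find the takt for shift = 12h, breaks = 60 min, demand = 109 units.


Available = 12×60 - 60 = 660 min
Takt time = 660 / 109
= 6.06 min/unit


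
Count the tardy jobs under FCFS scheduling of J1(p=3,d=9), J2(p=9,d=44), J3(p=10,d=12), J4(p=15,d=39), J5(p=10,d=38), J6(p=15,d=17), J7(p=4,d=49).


Completion vs due date:
  J1: C=3, d=9 → on time
  J2: C=12, d=44 → on time
  J3: C=22, d=12 → TARDY
  J4: C=37, d=39 → on time
  J5: C=47, d=38 → TARDY
  J6: C=62, d=17 → TARDY
  J7: C=66, d=49 → TARDY
Tardy jobs: J3, J5, J6, J7
Count = 4


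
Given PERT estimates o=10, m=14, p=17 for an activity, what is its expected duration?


te = (o + 4m + p) / 6
= (10 + 4×14 + 17) / 6
= (10 + 56 + 17) / 6
= 83 / 6
= 13.83


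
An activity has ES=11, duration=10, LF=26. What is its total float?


EF = ES + duration = 11 + 10 = 21
LS = LF - duration = 26 - 10 = 16
Total Float = LF - EF = 26 - 21
(or LS - ES = 16 - 11)
= 5


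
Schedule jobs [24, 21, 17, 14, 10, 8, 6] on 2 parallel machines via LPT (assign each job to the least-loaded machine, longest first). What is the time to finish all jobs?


Jobs (LPT sorted): [24, 21, 17, 14, 10, 8, 6]
Machines: 2
  J=24 → Machine 1 (load: 0+24=24)
  J=21 → Machine 2 (load: 0+21=21)
  J=17 → Machine 2 (load: 21+17=38)
  J=14 → Machine 1 (load: 24+14=38)
  J=10 → Machine 1 (load: 38+10=48)
  J=8 → Machine 2 (load: 38+8=46)
  J=6 → Machine 2 (load: 46+6=52)
Machine loads: [48, 52]
Makespan = max = 52 time units


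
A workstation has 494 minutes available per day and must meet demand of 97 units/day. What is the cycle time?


Cycle time = available time / demand
= 494 / 97
= 5.09 min/unit


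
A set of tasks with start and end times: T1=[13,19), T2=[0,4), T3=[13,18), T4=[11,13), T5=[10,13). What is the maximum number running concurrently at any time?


Check each time point for overlaps:
  t=11: 2 tasks active (T4, T5)
Max concurrent = 2


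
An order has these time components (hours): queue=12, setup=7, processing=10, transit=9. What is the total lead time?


Lead time = queue + setup + processing + transit
= 12 + 7 + 10 + 9
= 38 hours


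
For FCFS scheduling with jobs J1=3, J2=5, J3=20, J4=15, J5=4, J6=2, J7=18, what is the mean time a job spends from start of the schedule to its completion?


Completion times:
  J1: completes at 3
  J2: completes at 8
  J3: completes at 28
  J4: completes at 43
  J5: completes at 47
  J6: completes at 49
  J7: completes at 67
Sum = 245
Average = 245/7
= 35.00


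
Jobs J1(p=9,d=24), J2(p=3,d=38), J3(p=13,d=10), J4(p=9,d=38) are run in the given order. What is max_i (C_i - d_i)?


Lateness per job (L = C - d):
  J1: C=9, d=24, L=-15
  J2: C=12, d=38, L=-26
  J3: C=25, d=10, L=15
  J4: C=34, d=38, L=-4
Lmax = max(-15, -26, 15, -4)
= 15


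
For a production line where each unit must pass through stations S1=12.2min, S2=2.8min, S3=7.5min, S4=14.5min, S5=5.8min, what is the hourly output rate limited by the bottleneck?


Bottleneck = longest station time
Station times: [12.2, 2.8, 7.5, 14.5, 5.8]
Max = 14.5 min
Rate = 60 / 14.5
= 4.14 units/hour (bottleneck: 14.5min)


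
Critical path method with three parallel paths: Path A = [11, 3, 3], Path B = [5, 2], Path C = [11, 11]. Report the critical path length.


Path A: 11 + 3 + 3 = 17
Path B: 5 + 2 = 7
Path C: 11 + 11 = 22
Critical path = longest = max(17, 7, 22)
= 22 (Path C)


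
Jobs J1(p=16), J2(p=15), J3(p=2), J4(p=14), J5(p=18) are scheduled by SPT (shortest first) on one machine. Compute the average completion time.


SPT order: J3 → J4 → J2 → J1 → J5
Completion times:
  J3: C=2
  J4: C=16
  J2: C=31
  J1: C=47
  J5: C=65
Sum = 161, n = 5
Mean flow = 161/5
= 32.20


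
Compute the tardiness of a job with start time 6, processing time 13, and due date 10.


Completion = start + processing = 6 + 13 = 19
Tardiness = max(0, C - d) = max(0, 19 - 10)
= max(0, 9)
= 9


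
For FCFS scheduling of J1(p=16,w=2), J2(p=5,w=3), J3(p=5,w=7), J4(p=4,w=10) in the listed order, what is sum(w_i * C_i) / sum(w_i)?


Completion times:
  J1: C=16, w×C=2×16=32
  J2: C=21, w×C=3×21=63
  J3: C=26, w×C=7×26=182
  J4: C=30, w×C=10×30=300
Sum w×C = 577
Sum w = 22
Weighted avg = 577/22
= 26.23


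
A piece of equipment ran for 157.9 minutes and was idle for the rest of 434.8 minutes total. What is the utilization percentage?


Utilization = busy / total × 100
= 157.9 / 434.8 × 100
= 36.3%


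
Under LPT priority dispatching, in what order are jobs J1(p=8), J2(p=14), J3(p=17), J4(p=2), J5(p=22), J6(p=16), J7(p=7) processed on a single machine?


LPT: sort by longest processing time first
  J5: p=22
  J3: p=17
  J6: p=16
  J2: p=14
  J1: p=8
  J7: p=7
  J4: p=2
Order: J5 → J3 → J6 → J2 → J1 → J7 → J4


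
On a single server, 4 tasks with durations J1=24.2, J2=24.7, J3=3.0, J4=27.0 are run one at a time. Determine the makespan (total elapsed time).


Sequential makespan: sum all processing times
= 24.2 + 24.7 + 3.0 + 27.0
= 78.9 time units


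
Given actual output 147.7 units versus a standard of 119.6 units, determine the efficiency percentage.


Efficiency = (actual / standard) × 100
= (147.7 / 119.6) × 100
= 123.5%


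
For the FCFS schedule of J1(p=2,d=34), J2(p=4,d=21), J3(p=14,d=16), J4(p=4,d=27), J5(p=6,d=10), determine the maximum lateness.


Lateness per job (L = C - d):
  J1: C=2, d=34, L=-32
  J2: C=6, d=21, L=-15
  J3: C=20, d=16, L=4
  J4: C=24, d=27, L=-3
  J5: C=30, d=10, L=20
Lmax = max(-32, -15, 4, -3, 20)
= 20


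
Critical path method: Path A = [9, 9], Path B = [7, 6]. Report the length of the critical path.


Path A: 9 + 9 = 18
Path B: 7 + 6 = 13
Critical path = longest = max(18, 13)
= 18 (Path A)


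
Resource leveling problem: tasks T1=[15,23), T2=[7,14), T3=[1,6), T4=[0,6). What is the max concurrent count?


Check each time point for overlaps:
  t=1: 2 tasks active (T3, T4)
Max concurrent = 2


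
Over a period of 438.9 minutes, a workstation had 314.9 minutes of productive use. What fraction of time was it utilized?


Utilization = busy / total × 100
= 314.9 / 438.9 × 100
= 71.7%


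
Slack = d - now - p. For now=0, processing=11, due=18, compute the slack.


Slack = due - current_time - processing
= 18 - 0 - 11
= 7


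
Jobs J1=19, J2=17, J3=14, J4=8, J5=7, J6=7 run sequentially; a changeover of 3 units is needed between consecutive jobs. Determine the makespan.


Makespan = Σ processing + (n-1) × setup
= (19 + 17 + 14 + 8 + 7 + 7) + (6-1)×3
= 72 + 15
= 87 time units


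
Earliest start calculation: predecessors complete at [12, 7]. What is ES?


ES = max of all predecessor completion times
Predecessors: [12, 7]
ES = max(12, 7)
= 12


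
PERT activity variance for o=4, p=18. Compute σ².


σ² = ((p - o) / 6)² = (p - o)² / 36
= (18 - 4)² / 36
= 14² / 36
= 196 / 36
= 5.4444


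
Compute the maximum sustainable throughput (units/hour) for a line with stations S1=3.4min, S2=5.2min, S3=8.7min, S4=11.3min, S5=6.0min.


Bottleneck = longest station time
Station times: [3.4, 5.2, 8.7, 11.3, 6.0]
Max = 11.3 min
Rate = 60 / 11.3
= 5.31 units/hour (bottleneck: 11.3min)


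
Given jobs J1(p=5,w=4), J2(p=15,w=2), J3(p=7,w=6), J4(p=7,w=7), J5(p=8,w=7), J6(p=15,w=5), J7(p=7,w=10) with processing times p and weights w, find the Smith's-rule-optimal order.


WSPT (Smith's rule): sort by p/w ascending
  J7: p/w = 7/10 = 0.700
  J4: p/w = 7/7 = 1.000
  J5: p/w = 8/7 = 1.143
  J3: p/w = 7/6 = 1.167
  J1: p/w = 5/4 = 1.250
  J6: p/w = 15/5 = 3.000
  J2: p/w = 15/2 = 7.500
Order: J7 → J4 → J5 → J3 → J1 → J6 → J2


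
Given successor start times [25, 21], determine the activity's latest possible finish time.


LF = min of all successor start times
Successors start at: [25, 21]
LF = min(25, 21)
= 21


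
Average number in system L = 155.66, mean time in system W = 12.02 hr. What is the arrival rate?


Little's law: L = λW → λ = L / W
= 155.66 / 12.02
= 12.95 per hour


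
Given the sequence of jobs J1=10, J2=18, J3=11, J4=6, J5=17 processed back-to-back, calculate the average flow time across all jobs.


Completion times:
  J1: completes at 10
  J2: completes at 28
  J3: completes at 39
  J4: completes at 45
  J5: completes at 62
Sum = 184
Average = 184/5
= 36.80


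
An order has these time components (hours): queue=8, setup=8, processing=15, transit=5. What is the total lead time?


Lead time = queue + setup + processing + transit
= 8 + 8 + 15 + 5
= 36 hours


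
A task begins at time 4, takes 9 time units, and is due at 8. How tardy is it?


Completion = start + processing = 4 + 9 = 13
Tardiness = max(0, C - d) = max(0, 13 - 8)
= max(0, 5)
= 5


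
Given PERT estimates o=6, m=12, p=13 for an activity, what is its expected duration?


te = (o + 4m + p) / 6
= (6 + 4×12 + 13) / 6
= (6 + 48 + 13) / 6
= 67 / 6
= 11.17


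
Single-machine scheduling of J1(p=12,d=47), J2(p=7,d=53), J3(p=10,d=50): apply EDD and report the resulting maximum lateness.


EDD order: J1 → J3 → J2
Completion and lateness:
  J1: C=12, d=47, L=12-47=-35
  J3: C=22, d=50, L=22-50=-28
  J2: C=29, d=53, L=29-53=-24
Lmax = max(-35, -28, -24)
= -24


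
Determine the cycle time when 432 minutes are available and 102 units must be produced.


Cycle time = available time / demand
= 432 / 102
= 4.24 min/unit


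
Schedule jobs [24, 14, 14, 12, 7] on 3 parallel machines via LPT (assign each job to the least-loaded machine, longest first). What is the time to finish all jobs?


Jobs (LPT sorted): [24, 14, 14, 12, 7]
Machines: 3
  J=24 → Machine 1 (load: 0+24=24)
  J=14 → Machine 2 (load: 0+14=14)
  J=14 → Machine 3 (load: 0+14=14)
  J=12 → Machine 2 (load: 14+12=26)
  J=7 → Machine 3 (load: 14+7=21)
Machine loads: [24, 26, 21]
Makespan = max = 26 time units


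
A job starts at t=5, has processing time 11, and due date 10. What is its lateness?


Completion = 5 + 11 = 16
Lateness = C - d = 16 - 10
= 6


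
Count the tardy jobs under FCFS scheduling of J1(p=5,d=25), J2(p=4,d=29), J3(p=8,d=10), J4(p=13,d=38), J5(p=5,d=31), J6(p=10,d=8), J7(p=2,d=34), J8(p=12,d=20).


Completion vs due date:
  J1: C=5, d=25 → on time
  J2: C=9, d=29 → on time
  J3: C=17, d=10 → TARDY
  J4: C=30, d=38 → on time
  J5: C=35, d=31 → TARDY
  J6: C=45, d=8 → TARDY
  J7: C=47, d=34 → TARDY
  J8: C=59, d=20 → TARDY
Tardy jobs: J3, J5, J6, J7, J8
Count = 5
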